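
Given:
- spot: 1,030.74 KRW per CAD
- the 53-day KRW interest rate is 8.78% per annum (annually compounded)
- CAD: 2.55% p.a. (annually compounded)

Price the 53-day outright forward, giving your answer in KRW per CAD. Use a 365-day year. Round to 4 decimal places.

T = 53/365 years.
Growth of 1 KRW over T: (1 + 0.0878)^(53/365) = 1.0122950728.
CAD growth factor: (1 + 0.0255)^(53/365) = 1.0036630098.
So F = 1030.74 × 1.0122950728 / 1.0036630098 = 1039.604940 (KRW/CAD).

1039.6049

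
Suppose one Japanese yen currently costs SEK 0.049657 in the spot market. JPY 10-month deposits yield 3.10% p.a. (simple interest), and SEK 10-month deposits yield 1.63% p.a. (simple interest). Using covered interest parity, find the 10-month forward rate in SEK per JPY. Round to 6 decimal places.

0.049064

T = 10/12 years.
SEK accumulates by 1 + 0.0163×10/12 = 1.0135833.
Growth of 1 JPY over T: 1 + 0.0310×10/12 = 1.0258333.
CIP: F = S · (grow SEK)/(grow JPY) = 0.049657 × 1.0135833/1.0258333 = 0.04906402 SEK per JPY.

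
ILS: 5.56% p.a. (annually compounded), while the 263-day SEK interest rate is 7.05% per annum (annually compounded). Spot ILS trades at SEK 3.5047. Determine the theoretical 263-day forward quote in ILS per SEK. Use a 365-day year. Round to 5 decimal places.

0.28246

T = 263/365 years.
SEK accumulates by (1 + 0.0705)^(263/365) = 1.0503127.
ILS accumulates by (1 + 0.0556)^(263/365) = 1.0397584.
So F = 3.5047 × 1.0503127 / 1.0397584 = 3.540275 (SEK/ILS).
Quoted the other way: 1/3.540275 = 0.28246 ILS per SEK.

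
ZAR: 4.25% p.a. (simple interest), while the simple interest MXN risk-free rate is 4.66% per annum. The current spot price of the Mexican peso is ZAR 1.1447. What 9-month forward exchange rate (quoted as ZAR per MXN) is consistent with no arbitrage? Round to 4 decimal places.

T = 9/12 years.
Growth of 1 ZAR over T: 1 + 0.0425×9/12 = 1.031875.
Growth of 1 MXN over T: 1 + 0.0466×9/12 = 1.034950.
So F = 1.1447 × 1.031875 / 1.034950 = 1.141299 (ZAR/MXN).

1.1413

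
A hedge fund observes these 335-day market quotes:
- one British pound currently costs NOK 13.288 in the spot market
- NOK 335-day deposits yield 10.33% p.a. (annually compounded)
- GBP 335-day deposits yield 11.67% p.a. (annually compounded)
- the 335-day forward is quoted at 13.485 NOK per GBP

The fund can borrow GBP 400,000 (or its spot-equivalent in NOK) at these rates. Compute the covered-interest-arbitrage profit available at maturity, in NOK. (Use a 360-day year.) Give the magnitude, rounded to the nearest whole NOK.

T = 335/360 years.
Invest the GBP and cover forward: 400,000 × 1.108173068 × 13.485 = NOK 5,977,485.53.
Convert at spot and invest in NOK: 400,000 × 13.288 × 1.095793661 = NOK 5,824,362.47.
The quoted forward overvalues GBP, so borrow NOK, buy GBP at spot, deposit the GBP at 11.67%, and sell the proceeds forward at 13.485.
Profit = 5,977,485.53 − 5,824,362.47 = NOK 153,123.

NOK 153,123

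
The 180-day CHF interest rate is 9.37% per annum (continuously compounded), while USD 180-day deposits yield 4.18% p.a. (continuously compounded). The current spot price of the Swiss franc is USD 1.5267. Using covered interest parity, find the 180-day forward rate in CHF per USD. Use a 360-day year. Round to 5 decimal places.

T = 180/360 years.
Growth of 1 USD over T: e^(0.0418×180/360) = 1.0211199.
CHF growth factor: e^(0.0937×180/360) = 1.0479648.
Forward (USD per CHF) = 1.5267 × 1.0211199 / 1.0479648 = 1.487592.
Invert for CHF per USD: 1 / 1.487592 = 0.67223.

0.67223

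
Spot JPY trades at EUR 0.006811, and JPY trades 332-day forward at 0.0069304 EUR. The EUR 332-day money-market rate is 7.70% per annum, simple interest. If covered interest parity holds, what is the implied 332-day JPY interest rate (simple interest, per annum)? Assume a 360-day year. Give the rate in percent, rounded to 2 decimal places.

T = 332/360 years.
By CIP, F/S equals the EUR-to-JPY growth ratio: 0.0069304/0.006811 = 1.0175305.
The EUR side grows by 1 + 0.0770×332/360 = 1.0710111.
So the JPY growth factor = 1.0525592.
(1.0525592 − 1)/T = 0.056992, i.e. 5.70%.

5.70%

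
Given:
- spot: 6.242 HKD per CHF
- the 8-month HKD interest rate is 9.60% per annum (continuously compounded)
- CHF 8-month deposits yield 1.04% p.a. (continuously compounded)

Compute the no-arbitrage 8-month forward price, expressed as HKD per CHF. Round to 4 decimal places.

6.6086

T = 8/12 years.
HKD accumulates by e^(0.0960×8/12) = 1.0660924.
CHF growth factor: e^(0.0104×8/12) = 1.0069574.
CIP: F = S · (grow HKD)/(grow CHF) = 6.242 × 1.0660924/1.0069574 = 6.608570 HKD per CHF.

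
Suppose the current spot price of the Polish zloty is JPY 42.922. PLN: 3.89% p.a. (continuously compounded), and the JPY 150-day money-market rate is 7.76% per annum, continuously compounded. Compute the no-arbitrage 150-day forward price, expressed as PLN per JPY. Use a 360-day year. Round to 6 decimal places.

T = 150/360 years.
JPY accumulates by e^(0.0776×150/360) = 1.0328617.
PLN growth factor: e^(0.0389×150/360) = 1.0163404.
So F = 42.922 × 1.0328617 / 1.0163404 = 43.61973 (JPY/PLN).
Invert for PLN per JPY: 1 / 43.61973 = 0.022925.

0.022925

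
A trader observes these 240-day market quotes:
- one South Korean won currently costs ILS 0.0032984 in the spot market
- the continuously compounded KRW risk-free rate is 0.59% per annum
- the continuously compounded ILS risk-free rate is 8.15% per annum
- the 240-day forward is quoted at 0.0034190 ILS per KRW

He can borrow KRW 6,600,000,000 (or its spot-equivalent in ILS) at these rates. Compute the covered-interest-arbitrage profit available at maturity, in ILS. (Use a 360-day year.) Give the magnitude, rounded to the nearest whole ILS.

T = 240/360 years.
Keep in KRW, deliver into the forward: 6,600,000,000·1.003941079·0.0034190 = ILS 22,654,332.02.
Swap to ILS now, deposit: 6,600,000,000·0.0032984·1.055836489 = ILS 22,984,969.10.
The quoted forward undervalues KRW, so borrow KRW, convert to ILS at spot, deposit the ILS at 8.15%, and buy KRW forward at 0.0034190 to cover the loan.
Profit = 22,984,969.10 − 22,654,332.02 = ILS 330,637.

ILS 330,637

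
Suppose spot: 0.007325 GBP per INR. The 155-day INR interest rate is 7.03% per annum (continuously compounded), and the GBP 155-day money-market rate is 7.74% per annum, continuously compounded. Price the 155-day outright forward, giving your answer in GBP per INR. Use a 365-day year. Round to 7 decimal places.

0.0073471

T = 155/365 years.
GBP growth factor: e^(0.0774×155/365) = 1.0334146.
INR growth factor: e^(0.0703×155/365) = 1.0303035.
CIP: F = S · (grow GBP)/(grow INR) = 0.007325 × 1.0334146/1.0303035 = 0.007347119 GBP per INR.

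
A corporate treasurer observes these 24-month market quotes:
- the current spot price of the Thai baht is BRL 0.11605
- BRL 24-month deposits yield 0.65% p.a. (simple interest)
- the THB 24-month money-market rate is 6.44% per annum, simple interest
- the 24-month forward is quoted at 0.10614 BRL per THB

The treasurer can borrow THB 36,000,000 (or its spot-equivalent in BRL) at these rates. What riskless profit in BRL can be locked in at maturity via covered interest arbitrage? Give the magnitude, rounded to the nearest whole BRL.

T = 2 years.
Invest the THB and cover forward: 36,000,000 × 1.128800 × 0.10614 = BRL 4,313,189.95.
Convert at spot and invest in BRL: 36,000,000 × 0.11605 × 1.013000 = BRL 4,232,111.40.
The quoted forward overvalues THB, so borrow BRL, buy THB at spot, deposit the THB at 6.44%, and sell the proceeds forward at 0.10614.
Arbitrage profit = |4,313,189.95 − 4,232,111.40| = BRL 81,079.

BRL 81,079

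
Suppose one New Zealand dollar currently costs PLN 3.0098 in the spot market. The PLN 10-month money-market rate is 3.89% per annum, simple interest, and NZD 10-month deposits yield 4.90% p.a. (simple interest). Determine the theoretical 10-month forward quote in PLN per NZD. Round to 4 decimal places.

2.9855

T = 10/12 years.
PLN accumulates by 1 + 0.0389×10/12 = 1.0324167.
NZD accumulates by 1 + 0.0490×10/12 = 1.0408333.
Forward (PLN per NZD) = 3.0098 × 1.0324167 / 1.0408333 = 2.985462.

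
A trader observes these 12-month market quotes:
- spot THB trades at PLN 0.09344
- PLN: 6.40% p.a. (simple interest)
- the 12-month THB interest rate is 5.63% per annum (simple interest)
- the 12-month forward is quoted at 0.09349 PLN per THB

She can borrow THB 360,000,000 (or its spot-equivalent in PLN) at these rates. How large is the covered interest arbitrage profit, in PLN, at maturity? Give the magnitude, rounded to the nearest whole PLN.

PLN 240,002

T = 1 year.
Keep in THB, deliver into the forward: 360,000,000·1.056300·0.09349 = PLN 35,551,255.32.
Swap to PLN now, deposit: 360,000,000·0.09344·1.064000 = PLN 35,791,257.60.
The quoted forward undervalues THB, so borrow THB, convert to PLN at spot, deposit the PLN at 6.40%, and buy THB forward at 0.09349 to cover the loan.
Profit = 35,791,257.60 − 35,551,255.32 = PLN 240,002.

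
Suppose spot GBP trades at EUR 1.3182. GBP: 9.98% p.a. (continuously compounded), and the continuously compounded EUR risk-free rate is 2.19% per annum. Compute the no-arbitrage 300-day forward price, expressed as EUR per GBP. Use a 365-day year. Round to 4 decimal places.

1.2364

T = 300/365 years.
EUR growth factor: e^(0.0219×300/365) = 1.018163.
GBP growth factor: e^(0.0998×300/365) = 1.0854855.
Forward (EUR per GBP) = 1.3182 × 1.018163 / 1.0854855 = 1.236444.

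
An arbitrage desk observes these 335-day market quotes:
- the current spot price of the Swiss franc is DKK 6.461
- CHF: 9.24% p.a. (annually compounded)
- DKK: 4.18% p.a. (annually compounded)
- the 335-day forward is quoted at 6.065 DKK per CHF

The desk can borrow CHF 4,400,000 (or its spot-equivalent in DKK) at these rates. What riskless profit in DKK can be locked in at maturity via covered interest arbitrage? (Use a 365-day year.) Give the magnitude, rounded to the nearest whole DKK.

DKK 576,393

T = 335/365 years.
Route A — deposit CHF, sell forward: 4,400,000 × 1.0844936961 × 6.065 = DKK 28,940,798.77.
Route B — convert at spot, deposit DKK: 4,400,000 × 6.461 × 1.0382994535 = DKK 29,517,192.18.
The quoted forward undervalues CHF, so borrow CHF, convert to DKK at spot, deposit the DKK at 4.18%, and buy CHF forward at 6.065 to cover the loan.
The gap between the two covered legs is DKK 576,393.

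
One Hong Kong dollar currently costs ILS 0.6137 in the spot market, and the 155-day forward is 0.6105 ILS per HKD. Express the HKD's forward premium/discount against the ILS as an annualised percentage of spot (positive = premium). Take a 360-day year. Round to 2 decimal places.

-1.21%

T = 155/360 years.
(F − S)/S = (0.6105 − 0.6137)/0.6137 = -0.0052143.
Per annum: -0.0052143 / (155/360) = -0.012111 = -1.21%.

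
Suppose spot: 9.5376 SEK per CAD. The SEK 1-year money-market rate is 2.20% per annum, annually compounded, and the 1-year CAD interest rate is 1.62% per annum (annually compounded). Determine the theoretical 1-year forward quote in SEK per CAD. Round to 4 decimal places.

9.5920

T = 1 year.
SEK growth factor: (1 + 0.0220)^1 = 1.022000.
CAD growth factor: (1 + 0.0162)^1 = 1.016200.
Forward (SEK per CAD) = 9.5376 × 1.022000 / 1.016200 = 9.592036.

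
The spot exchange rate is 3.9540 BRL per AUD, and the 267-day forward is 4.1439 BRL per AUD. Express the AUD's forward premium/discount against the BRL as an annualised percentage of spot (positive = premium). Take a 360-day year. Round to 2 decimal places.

T = 267/360 years.
Period premium: (4.1439 − 3.954)/3.954 = 0.0480273.
×(1/T) gives 6.48% p.a.

+6.48%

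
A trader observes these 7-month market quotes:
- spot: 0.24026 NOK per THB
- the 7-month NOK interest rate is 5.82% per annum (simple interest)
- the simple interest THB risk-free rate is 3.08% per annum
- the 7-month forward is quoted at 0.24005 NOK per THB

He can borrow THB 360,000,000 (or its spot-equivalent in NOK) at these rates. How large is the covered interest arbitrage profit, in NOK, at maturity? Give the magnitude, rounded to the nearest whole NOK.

NOK 1,459,414

T = 7/12 years.
Keep in THB, deliver into the forward: 360,000,000·1.0179666667·0.24005 = NOK 87,970,643.40.
Swap to NOK now, deposit: 360,000,000·0.24026·1.033950 = NOK 89,430,057.72.
The quoted forward undervalues THB, so borrow THB, convert to NOK at spot, deposit the NOK at 5.82%, and buy THB forward at 0.24005 to cover the loan.
Profit = 89,430,057.72 − 87,970,643.40 = NOK 1,459,414.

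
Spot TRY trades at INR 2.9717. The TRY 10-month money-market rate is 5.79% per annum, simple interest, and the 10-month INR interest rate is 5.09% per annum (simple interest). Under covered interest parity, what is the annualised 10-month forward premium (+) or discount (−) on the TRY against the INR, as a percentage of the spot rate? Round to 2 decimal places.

-0.67%

T = 10/12 years.
F = S · g_INR/g_TRY = 2.9717 × 1.0424167/1.048250 = 2.9551631.
Annualised premium = (F − S)/S × (1/T) = (2.9551631 − 2.9717)/2.9717 ÷ (10/12) = -0.67%.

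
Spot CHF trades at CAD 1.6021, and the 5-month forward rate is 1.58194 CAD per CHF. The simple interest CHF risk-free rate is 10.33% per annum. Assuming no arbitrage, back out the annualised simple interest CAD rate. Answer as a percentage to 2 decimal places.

7.18%

T = 5/12 years.
F/S = 1.58194/1.6021 = 0.9874165 = (growth of CAD) / (growth of CHF).
CHF growth factor: 1 + 0.1033×5/12 = 1.0430417.
That pins the CAD growth at 1.0299166.
(1.0299166 − 1)/T = 0.071800, i.e. 7.18%.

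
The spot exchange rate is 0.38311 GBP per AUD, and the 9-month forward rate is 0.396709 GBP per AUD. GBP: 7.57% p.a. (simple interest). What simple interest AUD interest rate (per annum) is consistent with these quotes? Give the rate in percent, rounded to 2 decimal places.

2.74%

T = 9/12 years.
By CIP, F/S equals the GBP-to-AUD growth ratio: 0.396709/0.38311 = 1.0354963.
The GBP side grows by 1 + 0.0757×9/12 = 1.056775.
Hence g_AUD = 1.0205493.
(1.0205493 − 1)/T = 0.027399, i.e. 2.74%.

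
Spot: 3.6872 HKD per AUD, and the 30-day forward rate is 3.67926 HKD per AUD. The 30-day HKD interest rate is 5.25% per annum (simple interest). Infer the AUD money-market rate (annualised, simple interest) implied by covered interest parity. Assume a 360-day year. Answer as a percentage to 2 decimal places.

7.85%

T = 30/360 years.
By CIP, F/S equals the HKD-to-AUD growth ratio: 3.67926/3.6872 = 0.9978466.
The HKD side grows by 1 + 0.0525×30/360 = 1.004375.
Hence g_AUD = 1.0065425.
r = (1.0065425 − 1)/(30/360) = 0.078510 → 7.85%.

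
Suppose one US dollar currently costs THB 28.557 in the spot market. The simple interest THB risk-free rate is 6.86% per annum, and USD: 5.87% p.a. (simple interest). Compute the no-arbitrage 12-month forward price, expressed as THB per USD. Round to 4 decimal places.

28.8240

T = 1 year.
THB accumulates by 1 + 0.0686×1 = 1.068600.
Growth of 1 USD over T: 1 + 0.0587×1 = 1.058700.
Forward (THB per USD) = 28.557 × 1.068600 / 1.058700 = 28.824039.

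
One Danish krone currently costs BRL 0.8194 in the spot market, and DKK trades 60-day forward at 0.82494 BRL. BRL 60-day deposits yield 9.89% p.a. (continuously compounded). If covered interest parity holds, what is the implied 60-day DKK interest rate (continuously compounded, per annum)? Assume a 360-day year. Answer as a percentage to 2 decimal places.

5.85%

T = 60/360 years.
By CIP, F/S equals the BRL-to-DKK growth ratio: 0.82494/0.8194 = 1.0067610.
BRL growth factor: e^(0.0989×60/360) = 1.0166199.
Hence g_DKK = 1.0097927.
r = ln(1.0097927)/(60/360) = 0.058470 → 5.85%.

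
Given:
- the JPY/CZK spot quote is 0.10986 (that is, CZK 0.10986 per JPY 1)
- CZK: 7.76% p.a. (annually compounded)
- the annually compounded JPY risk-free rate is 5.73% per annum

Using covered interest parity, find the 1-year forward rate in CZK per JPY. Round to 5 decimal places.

T = 1 year.
CZK accumulates by (1 + 0.0776)^1 = 1.077600.
JPY growth factor: (1 + 0.0573)^1 = 1.057300.
CIP: F = S · (grow CZK)/(grow JPY) = 0.10986 × 1.077600/1.057300 = 0.1119693 CZK per JPY.

0.11197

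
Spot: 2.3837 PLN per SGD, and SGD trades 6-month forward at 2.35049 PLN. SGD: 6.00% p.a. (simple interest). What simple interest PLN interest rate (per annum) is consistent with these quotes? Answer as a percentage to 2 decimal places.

T = 6/12 years.
By CIP, F/S equals the PLN-to-SGD growth ratio: 2.35049/2.3837 = 0.9860679.
The SGD side grows by 1 + 0.0600×6/12 = 1.030000.
So the PLN growth factor = 1.0156499.
r = (1.0156499 − 1)/(6/12) = 0.031300 → 3.13%.

3.13%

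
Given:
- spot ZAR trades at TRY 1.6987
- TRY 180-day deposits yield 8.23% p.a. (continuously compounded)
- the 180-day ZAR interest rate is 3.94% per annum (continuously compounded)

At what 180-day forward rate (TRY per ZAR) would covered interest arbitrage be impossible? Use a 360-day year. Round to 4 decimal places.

1.7355

T = 180/360 years.
TRY accumulates by e^(0.0823×180/360) = 1.0420084.
ZAR growth factor: e^(0.0394×180/360) = 1.0198953.
So F = 1.6987 × 1.0420084 / 1.0198953 = 1.735531 (TRY/ZAR).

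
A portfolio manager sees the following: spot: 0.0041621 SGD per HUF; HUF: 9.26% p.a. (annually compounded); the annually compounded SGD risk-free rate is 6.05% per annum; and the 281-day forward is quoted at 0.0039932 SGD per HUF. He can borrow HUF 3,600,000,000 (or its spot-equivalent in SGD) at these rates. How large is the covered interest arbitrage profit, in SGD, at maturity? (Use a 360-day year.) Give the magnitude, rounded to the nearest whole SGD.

T = 281/360 years.
Invest the HUF and cover forward: 3,600,000,000 × 1.0715713666 × 0.0039932 = SGD 15,404,395.61.
Convert at spot and invest in SGD: 3,600,000,000 × 0.0041621 × 1.0469175916 = SGD 15,686,552.55.
The quoted forward undervalues HUF, so borrow HUF, convert to SGD at spot, deposit the SGD at 6.05%, and buy HUF forward at 0.0039932 to cover the loan.
The gap between the two covered legs is SGD 282,157.

SGD 282,157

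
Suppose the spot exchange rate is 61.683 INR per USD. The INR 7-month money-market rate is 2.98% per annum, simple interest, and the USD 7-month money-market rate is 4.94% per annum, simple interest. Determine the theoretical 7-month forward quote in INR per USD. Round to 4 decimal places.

T = 7/12 years.
INR growth factor: 1 + 0.0298×7/12 = 1.01738333.
Growth of 1 USD over T: 1 + 0.0494×7/12 = 1.02881667.
So F = 61.683 × 1.01738333 / 1.02881667 = 60.997511 (INR/USD).

60.9975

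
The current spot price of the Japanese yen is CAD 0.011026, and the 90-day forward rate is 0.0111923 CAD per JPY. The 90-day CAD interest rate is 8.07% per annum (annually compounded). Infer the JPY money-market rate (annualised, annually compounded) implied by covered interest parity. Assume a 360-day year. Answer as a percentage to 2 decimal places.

T = 90/360 years.
F/S = 0.0111923/0.011026 = 1.0150825 = (growth of CAD) / (growth of JPY).
CAD growth factor: (1 + 0.0807)^(90/360) = 1.0195917.
That pins the JPY growth at 1.0044422.
r = 1.0044422^(360/90) − 1 = 0.017888 → 1.79%.

1.79%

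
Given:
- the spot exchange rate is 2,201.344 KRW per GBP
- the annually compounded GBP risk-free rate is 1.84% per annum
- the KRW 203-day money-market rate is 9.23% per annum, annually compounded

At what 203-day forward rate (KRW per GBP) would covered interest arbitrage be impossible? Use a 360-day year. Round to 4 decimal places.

2290.0418

T = 203/360 years.
KRW growth factor: (1 + 0.0923)^(203/360) = 1.0510432571.
Growth of 1 GBP over T: (1 + 0.0184)^(203/360) = 1.0103342891.
So F = 2201.344 × 1.0510432571 / 1.0103342891 = 2290.041814 (KRW/GBP).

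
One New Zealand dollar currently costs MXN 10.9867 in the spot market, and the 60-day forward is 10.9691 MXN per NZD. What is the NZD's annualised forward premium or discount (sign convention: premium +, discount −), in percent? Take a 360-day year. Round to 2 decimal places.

-0.96%

T = 60/360 years.
(F − S)/S = (10.9691 − 10.9867)/10.9867 = -0.0016019.
Per annum: -0.0016019 / (60/360) = -0.009611 = -0.96%.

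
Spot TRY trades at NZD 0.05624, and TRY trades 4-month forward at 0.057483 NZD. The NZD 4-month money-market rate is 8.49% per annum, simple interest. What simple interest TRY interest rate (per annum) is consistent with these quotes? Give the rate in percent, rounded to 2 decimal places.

1.82%

T = 4/12 years.
By CIP, F/S equals the NZD-to-TRY growth ratio: 0.057483/0.05624 = 1.0221017.
The NZD side grows by 1 + 0.0849×4/12 = 1.028300.
So the TRY growth factor = 1.0060643.
(1.0060643 − 1)/T = 0.018193, i.e. 1.82%.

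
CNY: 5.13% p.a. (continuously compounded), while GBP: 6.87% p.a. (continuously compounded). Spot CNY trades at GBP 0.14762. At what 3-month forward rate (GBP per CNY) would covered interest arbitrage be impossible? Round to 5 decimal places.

T = 3/12 years.
GBP accumulates by e^(0.0687×3/12) = 1.0173233.
Growth of 1 CNY over T: e^(0.0513×3/12) = 1.0129076.
Forward (GBP per CNY) = 0.14762 × 1.0173233 / 1.0129076 = 0.1482635.

0.14826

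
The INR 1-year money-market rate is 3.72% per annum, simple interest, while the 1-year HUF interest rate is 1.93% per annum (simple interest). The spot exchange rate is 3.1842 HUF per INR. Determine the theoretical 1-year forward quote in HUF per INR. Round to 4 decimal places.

T = 1 year.
Growth of 1 HUF over T: 1 + 0.0193×1 = 1.019300.
INR accumulates by 1 + 0.0372×1 = 1.037200.
Forward (HUF per INR) = 3.1842 × 1.019300 / 1.037200 = 3.129247.

3.1292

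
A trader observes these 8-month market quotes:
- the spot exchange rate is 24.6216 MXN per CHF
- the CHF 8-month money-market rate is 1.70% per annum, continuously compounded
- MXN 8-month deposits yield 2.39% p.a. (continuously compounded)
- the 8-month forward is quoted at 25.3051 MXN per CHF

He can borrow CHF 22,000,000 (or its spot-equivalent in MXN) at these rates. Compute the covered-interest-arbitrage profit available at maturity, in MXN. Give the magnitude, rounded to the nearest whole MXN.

MXN 12,682,478

T = 8/12 years.
Route A — deposit CHF, sell forward: 22,000,000 × 1.01139779886 × 25.3051 = MXN 563,057,493.68.
Route B — convert at spot, deposit MXN: 22,000,000 × 24.6216 × 1.01606094575 = MXN 550,375,016.00.
The quoted forward overvalues CHF, so borrow MXN, buy CHF at spot, deposit the CHF at 1.70%, and sell the proceeds forward at 25.3051.
Arbitrage profit = |563,057,493.68 − 550,375,016.00| = MXN 12,682,478.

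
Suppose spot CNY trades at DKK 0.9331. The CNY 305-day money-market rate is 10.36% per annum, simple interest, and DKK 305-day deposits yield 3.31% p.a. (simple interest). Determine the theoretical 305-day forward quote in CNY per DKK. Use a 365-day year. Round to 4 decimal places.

T = 305/365 years.
DKK growth factor: 1 + 0.0331×305/365 = 1.0276589.
CNY growth factor: 1 + 0.1036×305/365 = 1.0865699.
Forward (DKK per CNY) = 0.9331 × 1.0276589 / 1.0865699 = 0.8825097.
Invert for CNY per DKK: 1 / 0.8825097 = 1.1331.

1.1331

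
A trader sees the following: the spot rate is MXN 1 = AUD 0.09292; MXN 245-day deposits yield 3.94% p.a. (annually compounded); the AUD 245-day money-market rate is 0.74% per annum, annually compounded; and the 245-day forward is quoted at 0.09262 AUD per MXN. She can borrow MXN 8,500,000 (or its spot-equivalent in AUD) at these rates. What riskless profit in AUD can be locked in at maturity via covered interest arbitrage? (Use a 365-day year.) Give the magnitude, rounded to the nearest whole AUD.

AUD 14,220

T = 245/365 years.
Invest the MXN and cover forward: 8,500,000 × 1.02627821 × 0.09262 = AUD 807,958.05.
Convert at spot and invest in AUD: 8,500,000 × 0.09292 × 1.0049611 = AUD 793,738.38.
The quoted forward overvalues MXN, so borrow AUD, buy MXN at spot, deposit the MXN at 3.94%, and sell the proceeds forward at 0.09262.
Arbitrage profit = |807,958.05 − 793,738.38| = AUD 14,220.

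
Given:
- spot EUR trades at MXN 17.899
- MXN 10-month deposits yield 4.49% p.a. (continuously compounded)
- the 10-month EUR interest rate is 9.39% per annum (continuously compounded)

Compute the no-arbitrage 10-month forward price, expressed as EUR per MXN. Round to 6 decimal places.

T = 10/12 years.
MXN growth factor: e^(0.0449×10/12) = 1.0381255.
EUR accumulates by e^(0.0939×10/12) = 1.081393.
So F = 17.899 × 1.0381255 / 1.081393 = 17.18285 (MXN/EUR).
Quoted the other way: 1/17.18285 = 0.058198 EUR per MXN.

0.058198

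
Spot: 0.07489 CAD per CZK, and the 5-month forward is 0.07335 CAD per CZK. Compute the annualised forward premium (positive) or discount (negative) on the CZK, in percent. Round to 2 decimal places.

-4.94%

T = 5/12 years.
(F − S)/S = (0.07335 − 0.07489)/0.07489 = -0.0205635.
Per annum: -0.0205635 / (5/12) = -0.049352 = -4.94%.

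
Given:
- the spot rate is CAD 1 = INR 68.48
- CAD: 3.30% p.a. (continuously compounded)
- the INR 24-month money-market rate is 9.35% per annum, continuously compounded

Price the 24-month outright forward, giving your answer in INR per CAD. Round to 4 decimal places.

77.2882

T = 2 years.
Growth of 1 INR over T: e^(0.0935×2) = 1.20562729.
Growth of 1 CAD over T: e^(0.0330×2) = 1.06822672.
So F = 68.48 × 1.20562729 / 1.06822672 = 77.288234 (INR/CAD).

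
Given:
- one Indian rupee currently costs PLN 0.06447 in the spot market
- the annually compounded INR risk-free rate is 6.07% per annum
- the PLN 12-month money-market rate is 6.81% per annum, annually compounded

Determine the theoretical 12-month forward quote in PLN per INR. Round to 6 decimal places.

0.064920

T = 1 year.
PLN accumulates by (1 + 0.0681)^1 = 1.068100.
INR growth factor: (1 + 0.0607)^1 = 1.060700.
So F = 0.06447 × 1.068100 / 1.060700 = 0.06491978 (PLN/INR).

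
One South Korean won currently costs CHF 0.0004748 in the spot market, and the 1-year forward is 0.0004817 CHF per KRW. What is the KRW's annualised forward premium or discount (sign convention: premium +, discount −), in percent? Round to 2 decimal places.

T = 1 year.
(F − S)/S = (0.0004817 − 0.0004748)/0.0004748 = 0.0145324.
Annualise by dividing by T: 0.0145324 / 1 = 0.014532 → 1.45%.

+1.45%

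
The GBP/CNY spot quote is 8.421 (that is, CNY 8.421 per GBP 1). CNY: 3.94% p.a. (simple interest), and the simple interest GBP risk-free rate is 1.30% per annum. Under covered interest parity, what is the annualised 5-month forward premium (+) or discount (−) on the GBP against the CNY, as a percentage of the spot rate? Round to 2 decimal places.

T = 5/12 years.
F = S · g_CNY/g_GBP = 8.421 × 1.0164167/1.0054167 = 8.513132.
Annualised premium = (F − S)/S × (1/T) = (8.513132 − 8.421)/8.421 ÷ (5/12) = 2.63%.

+2.63%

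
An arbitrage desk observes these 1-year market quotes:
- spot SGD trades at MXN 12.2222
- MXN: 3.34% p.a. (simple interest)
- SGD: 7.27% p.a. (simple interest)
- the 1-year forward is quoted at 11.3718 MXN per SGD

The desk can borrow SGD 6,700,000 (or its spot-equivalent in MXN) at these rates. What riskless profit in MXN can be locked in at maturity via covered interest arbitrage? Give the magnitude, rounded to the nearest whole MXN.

T = 1 year.
Route A — deposit SGD, sell forward: 6,700,000 × 1.072700 × 11.3718 = MXN 81,730,150.06.
Route B — convert at spot, deposit MXN: 6,700,000 × 12.2222 × 1.033400 = MXN 84,623,823.92.
The quoted forward undervalues SGD, so borrow SGD, convert to MXN at spot, deposit the MXN at 3.34%, and buy SGD forward at 11.3718 to cover the loan.
Profit = 84,623,823.92 − 81,730,150.06 = MXN 2,893,674.

MXN 2,893,674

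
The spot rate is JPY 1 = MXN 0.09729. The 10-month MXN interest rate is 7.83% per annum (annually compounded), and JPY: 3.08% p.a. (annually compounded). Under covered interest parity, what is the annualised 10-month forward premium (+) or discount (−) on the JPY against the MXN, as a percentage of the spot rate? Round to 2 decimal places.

T = 10/12 years.
No-arbitrage forward: 0.09729 × 1.0648367 / 1.0256016 = 0.10101190 MXN/JPY.
(F − S)/S ÷ T = (0.10101190 − 0.09729)/0.09729/(10/12) = 0.045907 → 4.59%.

+4.59%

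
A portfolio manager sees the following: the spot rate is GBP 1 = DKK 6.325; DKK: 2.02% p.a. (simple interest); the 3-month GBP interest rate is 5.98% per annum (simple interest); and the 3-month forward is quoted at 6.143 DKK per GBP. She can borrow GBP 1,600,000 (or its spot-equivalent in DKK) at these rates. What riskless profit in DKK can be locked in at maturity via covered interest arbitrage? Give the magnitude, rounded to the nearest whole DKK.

T = 3/12 years.
Route A — deposit GBP, sell forward: 1,600,000 × 1.014950 × 6.143 = DKK 9,975,740.56.
Route B — convert at spot, deposit DKK: 1,600,000 × 6.325 × 1.005050 = DKK 10,171,106.00.
The quoted forward undervalues GBP, so borrow GBP, convert to DKK at spot, deposit the DKK at 2.02%, and buy GBP forward at 6.143 to cover the loan.
Profit = 10,171,106.00 − 9,975,740.56 = DKK 195,365.

DKK 195,365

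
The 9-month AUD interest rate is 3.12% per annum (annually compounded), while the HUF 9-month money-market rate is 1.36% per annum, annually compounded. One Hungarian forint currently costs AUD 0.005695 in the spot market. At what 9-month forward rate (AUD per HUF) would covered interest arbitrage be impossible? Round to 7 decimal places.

T = 9/12 years.
Growth of 1 AUD over T: (1 + 0.0312)^(9/12) = 1.0233099.
Growth of 1 HUF over T: (1 + 0.0136)^(9/12) = 1.0101828.
Forward (AUD per HUF) = 0.005695 × 1.0233099 / 1.0101828 = 0.005769005.

0.0057690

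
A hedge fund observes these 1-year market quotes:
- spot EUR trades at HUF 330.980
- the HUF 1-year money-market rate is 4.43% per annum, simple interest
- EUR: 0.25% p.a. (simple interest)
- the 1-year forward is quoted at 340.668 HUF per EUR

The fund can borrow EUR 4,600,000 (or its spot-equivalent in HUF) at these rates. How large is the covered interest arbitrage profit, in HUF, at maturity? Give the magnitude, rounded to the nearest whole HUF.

T = 1 year.
Route A — deposit EUR, sell forward: 4,600,000 × 1.002500 × 340.668 = HUF 1,570,990,482.00.
Route B — convert at spot, deposit HUF: 4,600,000 × 330.980 × 1.044300 = HUF 1,589,955,104.40.
The quoted forward undervalues EUR, so borrow EUR, convert to HUF at spot, deposit the HUF at 4.43%, and buy EUR forward at 340.668 to cover the loan.
Profit = 1,589,955,104.40 − 1,570,990,482.00 = HUF 18,964,622.

HUF 18,964,622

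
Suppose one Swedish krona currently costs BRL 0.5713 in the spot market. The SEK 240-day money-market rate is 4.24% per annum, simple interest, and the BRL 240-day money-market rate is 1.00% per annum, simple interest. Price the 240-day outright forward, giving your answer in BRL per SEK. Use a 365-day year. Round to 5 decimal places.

0.55946

T = 240/365 years.
Growth of 1 BRL over T: 1 + 0.0100×240/365 = 1.0065753.
SEK accumulates by 1 + 0.0424×240/365 = 1.0278795.
So F = 0.5713 × 1.0065753 / 1.0278795 = 0.5594590 (BRL/SEK).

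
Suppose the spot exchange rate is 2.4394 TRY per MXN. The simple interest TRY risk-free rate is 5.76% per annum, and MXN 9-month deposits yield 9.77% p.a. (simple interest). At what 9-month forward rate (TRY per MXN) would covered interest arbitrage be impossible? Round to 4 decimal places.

2.3710

T = 9/12 years.
Growth of 1 TRY over T: 1 + 0.0576×9/12 = 1.043200.
MXN growth factor: 1 + 0.0977×9/12 = 1.073275.
So F = 2.4394 × 1.043200 / 1.073275 = 2.371044 (TRY/MXN).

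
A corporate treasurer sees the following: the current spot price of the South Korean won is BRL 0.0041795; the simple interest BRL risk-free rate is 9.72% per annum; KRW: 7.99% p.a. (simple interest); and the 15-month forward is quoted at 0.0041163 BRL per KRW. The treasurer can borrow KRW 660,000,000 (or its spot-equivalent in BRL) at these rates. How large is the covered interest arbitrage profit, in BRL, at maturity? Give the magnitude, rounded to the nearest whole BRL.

BRL 105,530

T = 15/12 years.
Keep in KRW, deliver into the forward: 660,000,000·1.099875·0.0041163 = BRL 2,988,094.21.
Swap to BRL now, deposit: 660,000,000·0.0041795·1.121500 = BRL 3,093,624.11.
The quoted forward undervalues KRW, so borrow KRW, convert to BRL at spot, deposit the BRL at 9.72%, and buy KRW forward at 0.0041163 to cover the loan.
Profit = 3,093,624.11 − 2,988,094.21 = BRL 105,530.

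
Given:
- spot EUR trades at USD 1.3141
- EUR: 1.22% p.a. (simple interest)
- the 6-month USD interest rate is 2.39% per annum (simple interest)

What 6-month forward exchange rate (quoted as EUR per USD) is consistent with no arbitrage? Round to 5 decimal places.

0.75658

T = 6/12 years.
Growth of 1 USD over T: 1 + 0.0239×6/12 = 1.011950.
EUR accumulates by 1 + 0.0122×6/12 = 1.006100.
CIP: F = S · (grow USD)/(grow EUR) = 1.3141 × 1.011950/1.006100 = 1.321741 USD per EUR.
Invert for EUR per USD: 1 / 1.321741 = 0.75658.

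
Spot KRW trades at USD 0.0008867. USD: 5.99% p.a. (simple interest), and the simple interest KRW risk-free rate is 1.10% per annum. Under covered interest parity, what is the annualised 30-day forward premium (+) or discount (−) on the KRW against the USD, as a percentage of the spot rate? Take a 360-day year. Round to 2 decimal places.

T = 30/360 years.
F = S · g_USD/g_KRW = 0.0008867 × 1.0049917/1.0009167 = 0.0008903100.
(F − S)/S ÷ T = (0.0008903100 − 0.0008867)/0.0008867/(30/360) = 0.048855 → 4.89%.

+4.89%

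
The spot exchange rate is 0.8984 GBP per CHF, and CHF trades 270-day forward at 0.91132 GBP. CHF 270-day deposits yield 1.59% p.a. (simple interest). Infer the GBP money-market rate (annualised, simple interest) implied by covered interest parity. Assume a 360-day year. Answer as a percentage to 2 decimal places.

T = 270/360 years.
CIP gives F = S · g_GBP/g_CHF, so g_GBP/g_CHF = 0.91132/0.8984 = 1.0143811.
CHF growth factor: 1 + 0.0159×270/360 = 1.011925.
Hence g_GBP = 1.0264776.
r = (1.0264776 − 1)/(270/360) = 0.035303 → 3.53%.

3.53%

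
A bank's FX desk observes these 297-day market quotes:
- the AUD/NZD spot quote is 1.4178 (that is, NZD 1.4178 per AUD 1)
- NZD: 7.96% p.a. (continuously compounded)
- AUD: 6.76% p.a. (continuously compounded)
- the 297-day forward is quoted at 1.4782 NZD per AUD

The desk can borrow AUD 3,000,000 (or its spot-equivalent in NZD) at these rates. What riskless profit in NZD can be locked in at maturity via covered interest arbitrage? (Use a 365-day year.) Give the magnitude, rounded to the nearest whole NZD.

T = 297/365 years.
Route A — deposit AUD, sell forward: 3,000,000 × 1.056546983 × 1.4782 = NZD 4,685,363.25.
Route B — convert at spot, deposit NZD: 3,000,000 × 1.4178 × 1.066914044 = NZD 4,538,012.19.
The quoted forward overvalues AUD, so borrow NZD, buy AUD at spot, deposit the AUD at 6.76%, and sell the proceeds forward at 1.4782.
Arbitrage profit = |4,685,363.25 − 4,538,012.19| = NZD 147,351.

NZD 147,351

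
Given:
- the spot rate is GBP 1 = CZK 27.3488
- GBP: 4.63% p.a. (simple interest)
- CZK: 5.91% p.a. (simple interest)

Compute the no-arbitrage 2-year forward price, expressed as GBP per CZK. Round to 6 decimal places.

0.035728

T = 2 years.
CZK growth factor: 1 + 0.0591×2 = 1.118200.
GBP accumulates by 1 + 0.0463×2 = 1.092600.
CIP: F = S · (grow CZK)/(grow GBP) = 27.3488 × 1.118200/1.092600 = 27.98959 CZK per GBP.
Quoted the other way: 1/27.98959 = 0.035728 GBP per CZK.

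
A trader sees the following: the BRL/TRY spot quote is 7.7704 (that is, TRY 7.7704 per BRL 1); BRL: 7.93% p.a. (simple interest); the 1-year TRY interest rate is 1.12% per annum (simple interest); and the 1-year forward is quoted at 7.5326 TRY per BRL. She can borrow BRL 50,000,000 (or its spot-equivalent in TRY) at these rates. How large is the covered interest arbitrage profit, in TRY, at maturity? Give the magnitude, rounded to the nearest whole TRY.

T = 1 year.
Route A — deposit BRL, sell forward: 50,000,000 × 1.079300 × 7.5326 = TRY 406,496,759.00.
Route B — convert at spot, deposit TRY: 50,000,000 × 7.7704 × 1.011200 = TRY 392,871,424.00.
The quoted forward overvalues BRL, so borrow TRY, buy BRL at spot, deposit the BRL at 7.93%, and sell the proceeds forward at 7.5326.
Arbitrage profit = |406,496,759.00 − 392,871,424.00| = TRY 13,625,335.

TRY 13,625,335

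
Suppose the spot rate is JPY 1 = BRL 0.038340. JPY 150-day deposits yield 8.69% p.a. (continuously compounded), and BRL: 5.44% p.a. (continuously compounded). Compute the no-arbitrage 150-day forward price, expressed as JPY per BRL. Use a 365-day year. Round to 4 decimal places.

26.4331

T = 150/365 years.
BRL growth factor: e^(0.0544×150/365) = 1.02260794.
JPY accumulates by e^(0.0869×150/365) = 1.03635767.
Forward (BRL per JPY) = 0.03834 × 1.02260794 / 1.03635767 = 0.037831329.
Invert for JPY per BRL: 1 / 0.037831329 = 26.4331.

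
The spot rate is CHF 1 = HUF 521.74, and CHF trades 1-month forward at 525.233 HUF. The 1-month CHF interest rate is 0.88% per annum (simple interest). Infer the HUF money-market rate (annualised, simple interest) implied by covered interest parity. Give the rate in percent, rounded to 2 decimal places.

8.92%

T = 1/12 years.
CIP gives F = S · g_HUF/g_CHF, so g_HUF/g_CHF = 525.233/521.74 = 1.0066949.
CHF growth factor: 1 + 0.0088×1/12 = 1.0007333.
That pins the HUF growth at 1.0074331.
(1.0074331 − 1)/T = 0.089197, i.e. 8.92%.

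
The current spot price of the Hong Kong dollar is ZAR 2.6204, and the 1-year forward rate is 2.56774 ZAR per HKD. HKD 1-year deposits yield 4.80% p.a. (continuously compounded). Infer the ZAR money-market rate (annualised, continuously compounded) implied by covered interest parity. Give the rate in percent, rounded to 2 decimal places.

T = 1 year.
By CIP, F/S equals the ZAR-to-HKD growth ratio: 2.56774/2.6204 = 0.9799038.
HKD growth factor: e^(0.0480×1) = 1.0491707.
That pins the ZAR growth at 1.0280864.
Take logs: ln 1.0280864 / 1 = 0.027699, so 2.77%.

2.77%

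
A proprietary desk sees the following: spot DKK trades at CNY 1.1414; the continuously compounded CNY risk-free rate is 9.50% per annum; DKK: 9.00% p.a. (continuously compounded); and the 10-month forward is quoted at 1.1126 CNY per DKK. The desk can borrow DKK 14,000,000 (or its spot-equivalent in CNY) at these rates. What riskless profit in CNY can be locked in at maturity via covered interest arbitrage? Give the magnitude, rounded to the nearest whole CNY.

T = 10/12 years.
Invest the DKK and cover forward: 14,000,000 × 1.0778841509 × 1.1126 = CNY 16,789,554.69.
Convert at spot and invest in CNY: 14,000,000 × 1.1414 × 1.0823847045 = CNY 17,296,074.62.
The quoted forward undervalues DKK, so borrow DKK, convert to CNY at spot, deposit the CNY at 9.50%, and buy DKK forward at 1.1126 to cover the loan.
Profit = 17,296,074.62 − 16,789,554.69 = CNY 506,520.

CNY 506,520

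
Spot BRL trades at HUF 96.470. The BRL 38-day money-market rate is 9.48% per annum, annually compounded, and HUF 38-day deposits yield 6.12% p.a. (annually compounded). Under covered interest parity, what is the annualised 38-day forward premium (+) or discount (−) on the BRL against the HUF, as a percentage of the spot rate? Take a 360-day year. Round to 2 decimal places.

-3.11%

T = 38/360 years.
No-arbitrage forward: 96.47 × 1.0062897 / 1.0096062 = 96.153101 HUF/BRL.
(F − S)/S ÷ T = (96.153101 − 96.47)/96.47/(38/360) = -0.031121 → -3.11%.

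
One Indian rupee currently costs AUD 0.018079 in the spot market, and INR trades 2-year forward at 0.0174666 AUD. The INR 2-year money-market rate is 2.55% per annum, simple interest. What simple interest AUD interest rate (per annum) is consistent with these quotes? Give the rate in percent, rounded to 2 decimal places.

T = 2 years.
CIP gives F = S · g_AUD/g_INR, so g_AUD/g_INR = 0.0174666/0.018079 = 0.9661264.
The INR side grows by 1 + 0.0255×2 = 1.051000.
That pins the AUD growth at 1.0153988.
r = (1.0153988 − 1)/2 = 0.007699 → 0.77%.

0.77%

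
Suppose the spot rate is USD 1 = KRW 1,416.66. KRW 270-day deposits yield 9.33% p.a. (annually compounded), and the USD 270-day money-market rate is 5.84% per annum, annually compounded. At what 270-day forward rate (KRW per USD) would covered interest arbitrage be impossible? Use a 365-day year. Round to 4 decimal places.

1451.0688

T = 270/365 years.
Growth of 1 KRW over T: (1 + 0.0933)^(270/365) = 1.0682096674.
Growth of 1 USD over T: (1 + 0.0584)^(270/365) = 1.0428794787.
Forward (KRW per USD) = 1416.66 × 1.0682096674 / 1.0428794787 = 1451.068832.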